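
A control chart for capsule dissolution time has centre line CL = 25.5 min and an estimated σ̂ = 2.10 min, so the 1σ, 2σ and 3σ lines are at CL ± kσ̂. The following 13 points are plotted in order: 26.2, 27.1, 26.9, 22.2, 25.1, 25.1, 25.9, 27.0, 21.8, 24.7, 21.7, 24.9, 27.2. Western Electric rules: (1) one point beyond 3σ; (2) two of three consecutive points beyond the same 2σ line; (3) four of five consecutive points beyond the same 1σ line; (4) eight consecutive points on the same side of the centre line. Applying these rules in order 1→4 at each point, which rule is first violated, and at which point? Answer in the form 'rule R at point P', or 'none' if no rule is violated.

none

Zone of each point (C = within 1σ̂, B = 1σ̂–2σ̂, A = 2σ̂–3σ̂, * = beyond 3σ̂; sign = side of CL): 1:+C, 2:+C, 3:+C, 4:-B, 5:-C, 6:-C, 7:+C, 8:+C, 9:-B, 10:-C, 11:-B, 12:-C, 13:+C
No rule fires across all 13 points.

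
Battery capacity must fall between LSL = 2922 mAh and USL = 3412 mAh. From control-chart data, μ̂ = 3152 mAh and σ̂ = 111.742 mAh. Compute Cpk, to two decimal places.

Cpu = (USL − μ̂) / (3σ̂) = (3412 − 3152) / (3 × 111.742) = 0.7756; Cpl = (μ̂ − LSL) / (3σ̂) = (3152 − 2922) / (3 × 111.742) = 0.6861; Cpk = min(Cpu, Cpl) = 0.6861

0.69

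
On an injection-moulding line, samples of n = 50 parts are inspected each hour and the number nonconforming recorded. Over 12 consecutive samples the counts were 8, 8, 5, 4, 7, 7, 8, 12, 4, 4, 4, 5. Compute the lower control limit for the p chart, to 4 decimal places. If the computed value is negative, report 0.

p̄ = Σdᵢ / (k·n) = 76 / (12 × 50) = 0.12667
LCL = p̄ − 3·√(p̄(1−p̄)/n) = 0.12667 − 3 × 0.04704 = -0.01444 → 0 (negative, so LCL = 0)

0.0000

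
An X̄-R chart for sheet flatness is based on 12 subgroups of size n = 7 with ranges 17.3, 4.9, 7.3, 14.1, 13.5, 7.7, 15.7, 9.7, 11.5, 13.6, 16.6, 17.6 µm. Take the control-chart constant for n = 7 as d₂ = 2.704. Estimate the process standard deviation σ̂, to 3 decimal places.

R̄ = (17.3 + 4.9 + 7.3 + 14.1 + 13.5 + 7.7 + 15.7 + 9.7 + 11.5 + 13.6 + 16.6 + 17.6) / 12 = 12.4583
σ̂ = R̄ / d₂ = 12.4583 / 2.704 = 4.6074

4.607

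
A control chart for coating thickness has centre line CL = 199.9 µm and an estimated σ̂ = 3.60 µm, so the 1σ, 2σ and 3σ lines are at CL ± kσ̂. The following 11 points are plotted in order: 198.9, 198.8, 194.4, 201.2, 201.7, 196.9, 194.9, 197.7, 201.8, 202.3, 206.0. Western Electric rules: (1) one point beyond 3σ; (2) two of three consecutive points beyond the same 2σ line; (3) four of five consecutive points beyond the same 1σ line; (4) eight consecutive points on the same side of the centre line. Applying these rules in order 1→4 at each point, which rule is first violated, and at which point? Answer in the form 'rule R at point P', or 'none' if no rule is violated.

none

Zone of each point (C = within 1σ̂, B = 1σ̂–2σ̂, A = 2σ̂–3σ̂, * = beyond 3σ̂; sign = side of CL): 1:-C, 2:-C, 3:-B, 4:+C, 5:+C, 6:-C, 7:-B, 8:-C, 9:+C, 10:+C, 11:+B
No rule fires across all 11 points.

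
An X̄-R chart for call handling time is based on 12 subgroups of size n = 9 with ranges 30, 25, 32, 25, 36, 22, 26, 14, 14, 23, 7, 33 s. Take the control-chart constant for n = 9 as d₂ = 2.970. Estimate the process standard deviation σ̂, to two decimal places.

R̄ = (30 + 25 + 32 + 25 + 36 + 22 + 26 + 14 + 14 + 23 + 7 + 33) / 12 = 23.9167
σ̂ = R̄ / d₂ = 23.9167 / 2.970 = 8.0527

8.05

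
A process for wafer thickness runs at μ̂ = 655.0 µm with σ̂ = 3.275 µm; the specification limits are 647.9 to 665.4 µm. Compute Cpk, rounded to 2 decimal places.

Cpu = (USL − μ̂) / (3σ̂) = (665.4 − 655.0) / (3 × 3.275) = 1.0585; Cpl = (μ̂ − LSL) / (3σ̂) = (655.0 − 647.9) / (3 × 3.275) = 0.7226; Cpk = min(Cpu, Cpl) = 0.7226

0.72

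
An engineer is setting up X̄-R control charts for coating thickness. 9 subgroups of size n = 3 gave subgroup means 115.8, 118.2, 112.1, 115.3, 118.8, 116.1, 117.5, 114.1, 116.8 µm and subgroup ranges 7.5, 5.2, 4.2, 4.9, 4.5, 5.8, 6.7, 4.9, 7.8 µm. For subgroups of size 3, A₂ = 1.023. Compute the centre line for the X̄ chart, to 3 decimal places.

116.078

X̄̄ = (115.8 + 118.2 + 112.1 + 115.3 + 118.8 + 116.1 + 117.5 + 114.1 + 116.8) / 9 = 1044.7000 / 9 = 116.0778
CL = X̄̄ = 116.0778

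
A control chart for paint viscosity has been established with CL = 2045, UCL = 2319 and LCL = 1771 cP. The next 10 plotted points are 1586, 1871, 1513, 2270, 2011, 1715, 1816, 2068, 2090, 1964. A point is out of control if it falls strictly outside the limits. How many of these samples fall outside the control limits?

Compare each point to [1771, 2319]: sample 1 = 1586 < LCL; sample 3 = 1513 < LCL; sample 6 = 1715 < LCL.

3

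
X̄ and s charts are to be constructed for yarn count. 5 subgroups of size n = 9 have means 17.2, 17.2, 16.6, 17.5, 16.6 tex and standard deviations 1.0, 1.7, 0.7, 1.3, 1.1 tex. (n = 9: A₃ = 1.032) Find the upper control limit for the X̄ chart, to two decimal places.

X̄̄ = (17.2 + 17.2 + 16.6 + 17.5 + 16.6) / 5 = 17.0200
s̄ = (1.0 + 1.7 + 0.7 + 1.3 + 1.1) / 5 = 1.1600
UCL = X̄̄ + A₃·s̄ = 17.0200 + 1.032 × 1.1600 = 18.2171

18.22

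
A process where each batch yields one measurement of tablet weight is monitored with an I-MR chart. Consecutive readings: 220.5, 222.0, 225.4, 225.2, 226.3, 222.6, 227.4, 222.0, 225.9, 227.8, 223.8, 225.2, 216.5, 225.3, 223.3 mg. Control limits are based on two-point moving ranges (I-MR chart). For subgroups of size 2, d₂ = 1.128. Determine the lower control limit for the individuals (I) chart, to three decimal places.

X̄ = (220.5 + 222.0 + 225.4 + 225.2 + 226.3 + 222.6 + 227.4 + 222.0 + 225.9 + 227.8 + 223.8 + 225.2 + 216.5 + 225.3 + 223.3) / 15 = 223.9467
Moving ranges: 1.5, 3.4, 0.2, 1.1, 3.7, 4.8, 5.4, 3.9, 1.9, 4.0, 1.4, 8.7, 8.8, 2.0; M̄R̄ = 50.8000 / 14 = 3.6286
LCL = X̄ − 3·M̄R̄/d₂ = 223.9467 − 3 × 3.6286 / 1.128 = 214.2962

214.296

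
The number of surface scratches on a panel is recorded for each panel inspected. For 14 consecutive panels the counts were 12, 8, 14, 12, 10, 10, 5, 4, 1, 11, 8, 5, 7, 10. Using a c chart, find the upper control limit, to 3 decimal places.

17.030

c̄ = (12 + 8 + 14 + 12 + 10 + 10 + 5 + 4 + 1 + 11 + 8 + 5 + 7 + 10) / 14 = 117 / 14 = 8.3571
UCL = c̄ + 3√c̄ = 8.3571 + 3 × √8.3571 = 8.3571 + 3 × 2.8909 = 17.0298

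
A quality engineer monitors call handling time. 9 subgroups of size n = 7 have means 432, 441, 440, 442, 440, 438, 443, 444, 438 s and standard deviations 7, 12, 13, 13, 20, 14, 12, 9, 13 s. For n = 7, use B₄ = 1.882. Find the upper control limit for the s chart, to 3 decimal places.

23.630

s̄ = (7 + 12 + 13 + 13 + 20 + 14 + 12 + 9 + 13) / 9 = 12.5556
UCL_s = B₄·s̄ = 1.882 × 12.5556 = 23.6296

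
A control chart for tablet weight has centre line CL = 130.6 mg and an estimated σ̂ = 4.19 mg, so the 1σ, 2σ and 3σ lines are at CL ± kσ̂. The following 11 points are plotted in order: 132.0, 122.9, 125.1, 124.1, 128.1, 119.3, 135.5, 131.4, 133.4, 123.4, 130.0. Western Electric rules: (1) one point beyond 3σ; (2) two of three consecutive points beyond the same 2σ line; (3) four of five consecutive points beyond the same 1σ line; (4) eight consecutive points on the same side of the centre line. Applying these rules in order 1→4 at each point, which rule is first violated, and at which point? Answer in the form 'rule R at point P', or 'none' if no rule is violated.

Zone of each point (C = within 1σ̂, B = 1σ̂–2σ̂, A = 2σ̂–3σ̂, * = beyond 3σ̂; sign = side of CL): 1:+C, 2:-B, 3:-B, 4:-B, 5:-C, 6:-A, 7:+B, 8:+C, 9:+C, 10:-B, 11:-C
Rule 3 (four of five consecutive points beyond the same 1σ limit) is satisfied at point 6.

rule 3 at point 6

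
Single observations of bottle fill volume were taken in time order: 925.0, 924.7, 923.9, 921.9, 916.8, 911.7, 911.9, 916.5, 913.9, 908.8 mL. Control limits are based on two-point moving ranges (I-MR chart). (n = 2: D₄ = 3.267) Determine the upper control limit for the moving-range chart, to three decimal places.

Moving ranges: 0.3, 0.8, 2.0, 5.1, 5.1, 0.2, 4.6, 2.6, 5.1; M̄R̄ = 25.8000 / 9 = 2.8667
UCL_MR = D₄·M̄R̄ = 3.267 × 2.8667 = 9.3654

9.365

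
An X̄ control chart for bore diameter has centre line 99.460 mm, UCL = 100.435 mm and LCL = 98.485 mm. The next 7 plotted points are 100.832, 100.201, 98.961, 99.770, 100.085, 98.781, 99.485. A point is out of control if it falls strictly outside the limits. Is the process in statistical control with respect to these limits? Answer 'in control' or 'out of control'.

Compare each point to [98.485, 100.435]: sample 1 = 100.832 > UCL.

out of control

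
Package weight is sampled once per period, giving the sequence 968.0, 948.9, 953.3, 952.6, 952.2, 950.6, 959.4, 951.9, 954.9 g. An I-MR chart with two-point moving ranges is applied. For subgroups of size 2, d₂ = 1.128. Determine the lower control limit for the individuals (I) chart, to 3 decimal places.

939.518

X̄ = (968.0 + 948.9 + 953.3 + 952.6 + 952.2 + 950.6 + 959.4 + 951.9 + 954.9) / 9 = 954.6444
Moving ranges: 19.1, 4.4, 0.7, 0.4, 1.6, 8.8, 7.5, 3.0; M̄R̄ = 45.5000 / 8 = 5.6875
LCL = X̄ − 3·M̄R̄/d₂ = 954.6444 − 3 × 5.6875 / 1.128 = 939.5181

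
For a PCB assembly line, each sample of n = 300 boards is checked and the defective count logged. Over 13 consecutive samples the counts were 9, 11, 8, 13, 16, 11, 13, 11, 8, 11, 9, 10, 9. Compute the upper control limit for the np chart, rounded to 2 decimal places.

p̄ = Σdᵢ / (k·n) = 139 / (13 × 300) = 0.03564
UCL = np̄ + 3·√(np̄(1−p̄)) = 10.6923 + 3 × √(10.6923×0.96436) = 10.6923 + 3 × 3.2111 = 20.3256

20.33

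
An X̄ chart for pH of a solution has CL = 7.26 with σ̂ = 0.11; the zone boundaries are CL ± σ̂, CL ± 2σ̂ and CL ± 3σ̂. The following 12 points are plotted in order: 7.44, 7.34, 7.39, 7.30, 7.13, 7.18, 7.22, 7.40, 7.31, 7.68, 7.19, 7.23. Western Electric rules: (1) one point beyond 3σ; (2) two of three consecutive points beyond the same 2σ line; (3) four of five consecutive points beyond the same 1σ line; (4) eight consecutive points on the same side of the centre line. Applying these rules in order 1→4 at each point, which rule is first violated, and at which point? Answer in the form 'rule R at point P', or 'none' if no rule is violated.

Zone of each point (C = within 1σ̂, B = 1σ̂–2σ̂, A = 2σ̂–3σ̂, * = beyond 3σ̂; sign = side of CL): 1:+B, 2:+C, 3:+B, 4:+C, 5:-B, 6:-C, 7:-C, 8:+B, 9:+C, 10:+*, 11:-C, 12:-C
Rule 1 (one point beyond the 3σ limits) is satisfied at point 10.

rule 1 at point 10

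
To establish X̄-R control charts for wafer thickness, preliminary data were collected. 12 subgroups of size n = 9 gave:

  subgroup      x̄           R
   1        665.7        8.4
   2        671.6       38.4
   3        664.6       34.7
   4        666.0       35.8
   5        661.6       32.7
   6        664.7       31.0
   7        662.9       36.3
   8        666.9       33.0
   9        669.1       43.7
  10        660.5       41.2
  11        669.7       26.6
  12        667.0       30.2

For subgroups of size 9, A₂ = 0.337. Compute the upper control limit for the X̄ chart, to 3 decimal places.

X̄̄ = (665.7 + 671.6 + 664.6 + 666.0 + 661.6 + 664.7 + 662.9 + 666.9 + 669.1 + 660.5 + 669.7 + 667.0) / 12 = 7990.3000 / 12 = 665.8583
R̄ = (8.4 + 38.4 + 34.7 + 35.8 + 32.7 + 31.0 + 36.3 + 33.0 + 43.7 + 41.2 + 26.6 + 30.2) / 12 = 392.0000 / 12 = 32.6667
UCL = X̄̄ + A₂·R̄ = 665.8583 + 0.337 × 32.6667 = 676.8670

676.867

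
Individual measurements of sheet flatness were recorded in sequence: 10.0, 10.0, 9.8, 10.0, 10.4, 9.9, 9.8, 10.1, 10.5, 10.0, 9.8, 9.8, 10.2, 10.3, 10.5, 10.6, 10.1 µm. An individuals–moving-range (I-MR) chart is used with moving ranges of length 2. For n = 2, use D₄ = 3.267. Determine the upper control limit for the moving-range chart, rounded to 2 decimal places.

0.84

Moving ranges: 0.0, 0.2, 0.2, 0.4, 0.5, 0.1, 0.3, 0.4, 0.5, 0.2, 0.0, 0.4, 0.1, 0.2, 0.1, 0.5; M̄R̄ = 4.1000 / 16 = 0.2563
UCL_MR = D₄·M̄R̄ = 3.267 × 0.2563 = 0.8372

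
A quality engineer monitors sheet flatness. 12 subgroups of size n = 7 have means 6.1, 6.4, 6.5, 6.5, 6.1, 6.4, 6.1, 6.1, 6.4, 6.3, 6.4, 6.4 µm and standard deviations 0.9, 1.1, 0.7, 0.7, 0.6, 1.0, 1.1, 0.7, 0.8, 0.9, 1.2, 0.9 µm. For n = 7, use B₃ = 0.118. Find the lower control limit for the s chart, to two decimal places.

0.10

s̄ = (0.9 + 1.1 + 0.7 + 0.7 + 0.6 + 1.0 + 1.1 + 0.7 + 0.8 + 0.9 + 1.2 + 0.9) / 12 = 0.8833
LCL_s = B₃·s̄ = 0.118 × 0.8833 = 0.1042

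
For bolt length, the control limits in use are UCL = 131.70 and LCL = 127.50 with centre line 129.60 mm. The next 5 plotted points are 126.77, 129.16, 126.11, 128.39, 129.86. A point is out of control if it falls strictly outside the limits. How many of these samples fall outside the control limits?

Compare each point to [127.50, 131.70]: sample 1 = 126.77 < LCL; sample 3 = 126.11 < LCL.

2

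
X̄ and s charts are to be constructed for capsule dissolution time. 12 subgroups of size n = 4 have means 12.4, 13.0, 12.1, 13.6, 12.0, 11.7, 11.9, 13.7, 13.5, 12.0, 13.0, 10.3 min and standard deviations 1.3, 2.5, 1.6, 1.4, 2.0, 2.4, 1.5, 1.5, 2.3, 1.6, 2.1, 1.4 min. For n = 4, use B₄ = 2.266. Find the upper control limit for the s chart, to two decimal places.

4.08

s̄ = (1.3 + 2.5 + 1.6 + 1.4 + 2.0 + 2.4 + 1.5 + 1.5 + 2.3 + 1.6 + 2.1 + 1.4) / 12 = 1.8000
UCL_s = B₄·s̄ = 2.266 × 1.8000 = 4.0788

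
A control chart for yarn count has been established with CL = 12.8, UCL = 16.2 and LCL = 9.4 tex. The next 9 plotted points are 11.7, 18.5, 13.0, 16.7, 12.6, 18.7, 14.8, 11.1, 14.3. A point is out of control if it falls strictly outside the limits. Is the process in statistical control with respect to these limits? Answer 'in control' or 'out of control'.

Compare each point to [9.4, 16.2]: sample 2 = 18.5 > UCL; sample 4 = 16.7 > UCL; sample 6 = 18.7 > UCL.

out of control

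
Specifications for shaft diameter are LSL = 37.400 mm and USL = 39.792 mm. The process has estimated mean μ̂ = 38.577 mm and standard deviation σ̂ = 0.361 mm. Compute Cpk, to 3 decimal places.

1.087

Cpu = (USL − μ̂) / (3σ̂) = (39.792 − 38.577) / (3 × 0.361) = 1.1219; Cpl = (μ̂ − LSL) / (3σ̂) = (38.577 − 37.400) / (3 × 0.361) = 1.0868; Cpk = min(Cpu, Cpl) = 1.0868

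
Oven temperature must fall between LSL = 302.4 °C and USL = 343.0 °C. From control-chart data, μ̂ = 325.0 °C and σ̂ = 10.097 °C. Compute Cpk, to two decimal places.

0.59

Cpu = (USL − μ̂) / (3σ̂) = (343.0 − 325.0) / (3 × 10.097) = 0.5942; Cpl = (μ̂ − LSL) / (3σ̂) = (325.0 − 302.4) / (3 × 10.097) = 0.7461; Cpk = min(Cpu, Cpl) = 0.5942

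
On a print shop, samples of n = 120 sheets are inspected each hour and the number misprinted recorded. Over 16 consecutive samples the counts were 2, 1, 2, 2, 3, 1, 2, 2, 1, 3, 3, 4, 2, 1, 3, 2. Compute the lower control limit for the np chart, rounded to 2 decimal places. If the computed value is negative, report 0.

p̄ = Σdᵢ / (k·n) = 34 / (16 × 120) = 0.01771
LCL = np̄ − 3·√(np̄(1−p̄)) = 2.1250 − 3 × 1.4448 = -2.2093 → 0 (negative, so LCL = 0)

0.00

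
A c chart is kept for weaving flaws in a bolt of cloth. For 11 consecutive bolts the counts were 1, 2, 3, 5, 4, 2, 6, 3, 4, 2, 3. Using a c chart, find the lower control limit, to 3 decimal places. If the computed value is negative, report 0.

0.000

c̄ = (1 + 2 + 3 + 5 + 4 + 2 + 6 + 3 + 4 + 2 + 3) / 11 = 35 / 11 = 3.1818
LCL = c̄ − 3√c̄ = 3.1818 − 3 × 1.7838 = -2.1695 → 0 (cannot be negative)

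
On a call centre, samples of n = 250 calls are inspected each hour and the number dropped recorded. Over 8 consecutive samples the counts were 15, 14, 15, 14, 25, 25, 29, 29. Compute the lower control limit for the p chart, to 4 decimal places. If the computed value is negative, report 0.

0.0307

p̄ = Σdᵢ / (k·n) = 166 / (8 × 250) = 0.08300
LCL = p̄ − 3·√(p̄(1−p̄)/n) = 0.08300 − 3 × 0.01745 = 0.03066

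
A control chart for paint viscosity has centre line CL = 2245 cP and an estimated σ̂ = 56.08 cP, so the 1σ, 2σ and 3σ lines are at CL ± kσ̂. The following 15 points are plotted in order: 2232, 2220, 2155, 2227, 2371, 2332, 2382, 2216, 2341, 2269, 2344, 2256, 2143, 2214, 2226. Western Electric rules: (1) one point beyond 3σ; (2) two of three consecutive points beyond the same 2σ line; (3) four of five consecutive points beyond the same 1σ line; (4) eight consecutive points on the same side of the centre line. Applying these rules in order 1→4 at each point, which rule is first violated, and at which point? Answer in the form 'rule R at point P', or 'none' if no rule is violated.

rule 2 at point 7

Zone of each point (C = within 1σ̂, B = 1σ̂–2σ̂, A = 2σ̂–3σ̂, * = beyond 3σ̂; sign = side of CL): 1:-C, 2:-C, 3:-B, 4:-C, 5:+A, 6:+B, 7:+A, 8:-C, 9:+B, 10:+C, 11:+B, 12:+C, 13:-B, 14:-C, 15:-C
Rule 2 (two of three consecutive points beyond the same 2σ limit) is satisfied at point 7.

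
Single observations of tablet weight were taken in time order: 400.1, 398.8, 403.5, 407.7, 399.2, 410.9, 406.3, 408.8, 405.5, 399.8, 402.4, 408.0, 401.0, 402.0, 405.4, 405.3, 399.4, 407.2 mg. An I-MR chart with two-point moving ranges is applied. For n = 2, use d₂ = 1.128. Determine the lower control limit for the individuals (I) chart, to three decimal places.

X̄ = (400.1 + 398.8 + 403.5 + 407.7 + 399.2 + 410.9 + 406.3 + 408.8 + 405.5 + 399.8 + 402.4 + 408.0 + 401.0 + 402.0 + 405.4 + 405.3 + 399.4 + 407.2) / 18 = 403.9611
Moving ranges: 1.3, 4.7, 4.2, 8.5, 11.7, 4.6, 2.5, 3.3, 5.7, 2.6, 5.6, 7.0, 1.0, 3.4, 0.1, 5.9, 7.8; M̄R̄ = 79.9000 / 17 = 4.7000
LCL = X̄ − 3·M̄R̄/d₂ = 403.9611 − 3 × 4.7000 / 1.128 = 391.4611

391.461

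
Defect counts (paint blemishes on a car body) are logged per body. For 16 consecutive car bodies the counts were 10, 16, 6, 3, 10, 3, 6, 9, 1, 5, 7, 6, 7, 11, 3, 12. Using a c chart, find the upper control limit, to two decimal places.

c̄ = (10 + 16 + 6 + 3 + 10 + 3 + 6 + 9 + 1 + 5 + 7 + 6 + 7 + 11 + 3 + 12) / 16 = 115 / 16 = 7.1875
UCL = c̄ + 3√c̄ = 7.1875 + 3 × √7.1875 = 7.1875 + 3 × 2.6810 = 15.2304

15.23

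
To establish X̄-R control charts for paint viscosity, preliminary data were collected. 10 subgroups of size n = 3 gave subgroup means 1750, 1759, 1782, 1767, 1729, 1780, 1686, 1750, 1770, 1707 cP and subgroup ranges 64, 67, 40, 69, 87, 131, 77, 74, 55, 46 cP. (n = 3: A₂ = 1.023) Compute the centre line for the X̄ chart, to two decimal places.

1748.00

X̄̄ = (1750 + 1759 + 1782 + 1767 + 1729 + 1780 + 1686 + 1750 + 1770 + 1707) / 10 = 17480.0000 / 10 = 1748.0000
CL = X̄̄ = 1748.0000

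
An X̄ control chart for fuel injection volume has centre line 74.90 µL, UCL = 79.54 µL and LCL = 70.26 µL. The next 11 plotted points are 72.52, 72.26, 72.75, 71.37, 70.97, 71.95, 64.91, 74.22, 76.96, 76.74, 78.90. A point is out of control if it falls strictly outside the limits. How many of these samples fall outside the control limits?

Compare each point to [70.26, 79.54]: sample 7 = 64.91 < LCL.

1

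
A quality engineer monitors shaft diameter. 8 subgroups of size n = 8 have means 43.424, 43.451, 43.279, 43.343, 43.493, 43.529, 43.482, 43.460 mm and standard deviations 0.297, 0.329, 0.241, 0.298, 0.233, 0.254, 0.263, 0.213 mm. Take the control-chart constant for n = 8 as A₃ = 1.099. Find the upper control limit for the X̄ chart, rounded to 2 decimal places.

X̄̄ = (43.424 + 43.451 + 43.279 + 43.343 + 43.493 + 43.529 + 43.482 + 43.460) / 8 = 43.4326
s̄ = (0.297 + 0.329 + 0.241 + 0.298 + 0.233 + 0.254 + 0.263 + 0.213) / 8 = 0.2660
UCL = X̄̄ + A₃·s̄ = 43.4326 + 1.099 × 0.2660 = 43.7250

43.72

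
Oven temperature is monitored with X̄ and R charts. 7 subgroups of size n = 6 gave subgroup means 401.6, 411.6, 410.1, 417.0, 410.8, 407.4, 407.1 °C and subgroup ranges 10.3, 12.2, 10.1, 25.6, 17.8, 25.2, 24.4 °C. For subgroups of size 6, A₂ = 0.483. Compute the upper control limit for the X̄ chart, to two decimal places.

X̄̄ = (401.6 + 411.6 + 410.1 + 417.0 + 410.8 + 407.4 + 407.1) / 7 = 2865.6000 / 7 = 409.3714
R̄ = (10.3 + 12.2 + 10.1 + 25.6 + 17.8 + 25.2 + 24.4) / 7 = 125.6000 / 7 = 17.9429
UCL = X̄̄ + A₂·R̄ = 409.3714 + 0.483 × 17.9429 = 418.0378

418.04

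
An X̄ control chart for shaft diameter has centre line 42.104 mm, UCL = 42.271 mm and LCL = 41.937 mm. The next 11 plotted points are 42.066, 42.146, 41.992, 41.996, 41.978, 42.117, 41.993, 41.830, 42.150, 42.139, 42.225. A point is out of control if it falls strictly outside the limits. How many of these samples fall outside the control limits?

1

Compare each point to [41.937, 42.271]: sample 8 = 41.830 < LCL.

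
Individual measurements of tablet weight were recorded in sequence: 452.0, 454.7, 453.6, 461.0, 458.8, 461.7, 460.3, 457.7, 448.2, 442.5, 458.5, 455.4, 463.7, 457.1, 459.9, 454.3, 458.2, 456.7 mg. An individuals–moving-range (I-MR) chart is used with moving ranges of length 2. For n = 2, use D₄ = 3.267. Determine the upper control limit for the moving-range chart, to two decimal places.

Moving ranges: 2.7, 1.1, 7.4, 2.2, 2.9, 1.4, 2.6, 9.5, 5.7, 16.0, 3.1, 8.3, 6.6, 2.8, 5.6, 3.9, 1.5; M̄R̄ = 83.3000 / 17 = 4.9000
UCL_MR = D₄·M̄R̄ = 3.267 × 4.9000 = 16.0083

16.01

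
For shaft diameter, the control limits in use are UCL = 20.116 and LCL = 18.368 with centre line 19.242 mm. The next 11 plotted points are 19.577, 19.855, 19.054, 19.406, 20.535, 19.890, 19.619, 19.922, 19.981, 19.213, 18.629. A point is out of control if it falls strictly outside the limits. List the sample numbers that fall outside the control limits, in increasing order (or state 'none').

Compare each point to [18.368, 20.116]: sample 5 = 20.535 > UCL.

5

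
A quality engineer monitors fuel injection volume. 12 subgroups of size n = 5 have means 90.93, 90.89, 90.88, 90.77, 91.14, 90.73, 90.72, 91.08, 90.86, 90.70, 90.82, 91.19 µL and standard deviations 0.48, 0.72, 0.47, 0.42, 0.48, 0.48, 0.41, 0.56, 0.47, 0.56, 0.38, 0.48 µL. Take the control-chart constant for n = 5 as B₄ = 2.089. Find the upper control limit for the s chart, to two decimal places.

s̄ = (0.48 + 0.72 + 0.47 + 0.42 + 0.48 + 0.48 + 0.41 + 0.56 + 0.47 + 0.56 + 0.38 + 0.48) / 12 = 0.4925
UCL_s = B₄·s̄ = 2.089 × 0.4925 = 1.0288

1.03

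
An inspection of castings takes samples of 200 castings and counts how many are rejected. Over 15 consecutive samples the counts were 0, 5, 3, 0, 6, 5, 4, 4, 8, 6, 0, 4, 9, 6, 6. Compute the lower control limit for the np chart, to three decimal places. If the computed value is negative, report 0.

0.000

p̄ = Σdᵢ / (k·n) = 66 / (15 × 200) = 0.02200
LCL = np̄ − 3·√(np̄(1−p̄)) = 4.4000 − 3 × 2.0744 = -1.8232 → 0 (negative, so LCL = 0)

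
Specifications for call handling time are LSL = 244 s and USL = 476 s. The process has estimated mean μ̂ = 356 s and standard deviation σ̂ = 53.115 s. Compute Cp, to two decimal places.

0.73

Cp = (USL − LSL) / (6σ̂) = (476 − 244) / (6 × 53.115) = 232.0000 / 318.6900 = 0.7280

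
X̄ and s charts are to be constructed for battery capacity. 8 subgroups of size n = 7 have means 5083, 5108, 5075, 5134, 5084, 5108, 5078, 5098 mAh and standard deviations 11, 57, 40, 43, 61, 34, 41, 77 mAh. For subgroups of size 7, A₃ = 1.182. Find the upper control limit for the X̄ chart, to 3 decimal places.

X̄̄ = (5083 + 5108 + 5075 + 5134 + 5084 + 5108 + 5078 + 5098) / 8 = 5096.0000
s̄ = (11 + 57 + 40 + 43 + 61 + 34 + 41 + 77) / 8 = 45.5000
UCL = X̄̄ + A₃·s̄ = 5096.0000 + 1.182 × 45.5000 = 5149.7810

5149.781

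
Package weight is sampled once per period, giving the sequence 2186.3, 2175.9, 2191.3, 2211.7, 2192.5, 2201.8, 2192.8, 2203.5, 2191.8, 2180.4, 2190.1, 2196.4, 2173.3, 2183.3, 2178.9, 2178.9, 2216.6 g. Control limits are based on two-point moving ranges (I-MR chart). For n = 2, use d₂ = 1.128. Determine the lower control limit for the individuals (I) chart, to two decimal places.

2156.22

X̄ = (2186.3 + 2175.9 + 2191.3 + 2211.7 + 2192.5 + 2201.8 + 2192.8 + 2203.5 + 2191.8 + 2180.4 + 2190.1 + 2196.4 + 2173.3 + 2183.3 + 2178.9 + 2178.9 + 2216.6) / 17 = 2190.9118
Moving ranges: 10.4, 15.4, 20.4, 19.2, 9.3, 9.0, 10.7, 11.7, 11.4, 9.7, 6.3, 23.1, 10.0, 4.4, 0.0, 37.7; M̄R̄ = 208.7000 / 16 = 13.0437
LCL = X̄ − 3·M̄R̄/d₂ = 2190.9118 − 3 × 13.0437 / 1.128 = 2156.2209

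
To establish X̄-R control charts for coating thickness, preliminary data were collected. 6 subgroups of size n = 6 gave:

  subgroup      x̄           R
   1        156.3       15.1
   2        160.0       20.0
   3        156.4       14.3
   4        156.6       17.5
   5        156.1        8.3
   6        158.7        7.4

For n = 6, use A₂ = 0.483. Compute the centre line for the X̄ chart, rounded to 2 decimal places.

X̄̄ = (156.3 + 160.0 + 156.4 + 156.6 + 156.1 + 158.7) / 6 = 944.1000 / 6 = 157.3500
CL = X̄̄ = 157.3500

157.35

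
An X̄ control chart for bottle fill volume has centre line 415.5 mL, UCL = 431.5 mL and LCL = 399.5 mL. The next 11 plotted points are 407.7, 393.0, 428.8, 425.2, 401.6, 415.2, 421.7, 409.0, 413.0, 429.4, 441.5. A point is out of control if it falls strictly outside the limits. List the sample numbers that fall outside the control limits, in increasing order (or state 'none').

Compare each point to [399.5, 431.5]: sample 2 = 393.0 < LCL; sample 11 = 441.5 > UCL.

2, 11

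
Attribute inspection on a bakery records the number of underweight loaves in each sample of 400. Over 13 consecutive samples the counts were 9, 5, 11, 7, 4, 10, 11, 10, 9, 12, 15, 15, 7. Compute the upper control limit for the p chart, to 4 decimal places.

0.0470

p̄ = Σdᵢ / (k·n) = 125 / (13 × 400) = 0.02404
UCL = p̄ + 3·√(p̄(1−p̄)/n) = 0.02404 + 3 × √(0.02404×0.97596/400) = 0.02404 + 3 × 0.00766 = 0.04701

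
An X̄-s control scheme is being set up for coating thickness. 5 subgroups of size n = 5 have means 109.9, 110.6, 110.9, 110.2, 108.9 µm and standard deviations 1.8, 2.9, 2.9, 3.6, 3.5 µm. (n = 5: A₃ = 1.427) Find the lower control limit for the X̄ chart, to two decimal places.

X̄̄ = (109.9 + 110.6 + 110.9 + 110.2 + 108.9) / 5 = 110.1000
s̄ = (1.8 + 2.9 + 2.9 + 3.6 + 3.5) / 5 = 2.9400
LCL = X̄̄ − A₃·s̄ = 110.1000 − 1.427 × 2.9400 = 105.9046

105.90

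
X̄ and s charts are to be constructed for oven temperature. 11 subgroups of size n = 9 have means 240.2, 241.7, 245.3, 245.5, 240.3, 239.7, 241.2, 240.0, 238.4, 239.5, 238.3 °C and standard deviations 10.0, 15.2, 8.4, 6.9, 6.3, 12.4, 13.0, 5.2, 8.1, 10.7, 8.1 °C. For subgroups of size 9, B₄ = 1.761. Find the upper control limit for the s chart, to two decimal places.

s̄ = (10.0 + 15.2 + 8.4 + 6.9 + 6.3 + 12.4 + 13.0 + 5.2 + 8.1 + 10.7 + 8.1) / 11 = 9.4818
UCL_s = B₄·s̄ = 1.761 × 9.4818 = 16.6975

16.70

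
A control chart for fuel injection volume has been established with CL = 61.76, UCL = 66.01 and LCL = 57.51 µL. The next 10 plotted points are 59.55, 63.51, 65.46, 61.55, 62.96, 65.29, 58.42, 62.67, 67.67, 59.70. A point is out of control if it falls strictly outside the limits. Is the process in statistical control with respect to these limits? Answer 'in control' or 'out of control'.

out of control

Compare each point to [57.51, 66.01]: sample 9 = 67.67 > UCL.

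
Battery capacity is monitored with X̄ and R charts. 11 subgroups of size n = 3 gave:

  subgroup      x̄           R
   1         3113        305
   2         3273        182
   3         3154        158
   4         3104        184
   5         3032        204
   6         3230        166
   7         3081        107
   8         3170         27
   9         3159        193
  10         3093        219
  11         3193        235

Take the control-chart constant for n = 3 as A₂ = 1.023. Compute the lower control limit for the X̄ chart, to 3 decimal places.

X̄̄ = (3113 + 3273 + 3154 + 3104 + 3032 + 3230 + 3081 + 3170 + 3159 + 3093 + 3193) / 11 = 34602.0000 / 11 = 3145.6364
R̄ = (305 + 182 + 158 + 184 + 204 + 166 + 107 + 27 + 193 + 219 + 235) / 11 = 1980.0000 / 11 = 180.0000
LCL = X̄̄ − A₂·R̄ = 3145.6364 − 1.023 × 180.0000 = 2961.4964

2961.496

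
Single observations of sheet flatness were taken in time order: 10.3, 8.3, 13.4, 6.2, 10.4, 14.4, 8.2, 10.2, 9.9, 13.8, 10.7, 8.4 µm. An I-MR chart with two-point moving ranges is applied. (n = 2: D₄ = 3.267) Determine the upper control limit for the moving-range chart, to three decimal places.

11.969

Moving ranges: 2.0, 5.1, 7.2, 4.2, 4.0, 6.2, 2.0, 0.3, 3.9, 3.1, 2.3; M̄R̄ = 40.3000 / 11 = 3.6636
UCL_MR = D₄·M̄R̄ = 3.267 × 3.6636 = 11.9691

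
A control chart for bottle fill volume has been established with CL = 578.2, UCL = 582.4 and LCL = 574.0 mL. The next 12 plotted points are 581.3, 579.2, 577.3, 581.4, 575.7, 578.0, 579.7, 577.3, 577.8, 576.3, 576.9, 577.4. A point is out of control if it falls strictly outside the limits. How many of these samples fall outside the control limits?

All 12 points lie within [574.0, 582.4].

0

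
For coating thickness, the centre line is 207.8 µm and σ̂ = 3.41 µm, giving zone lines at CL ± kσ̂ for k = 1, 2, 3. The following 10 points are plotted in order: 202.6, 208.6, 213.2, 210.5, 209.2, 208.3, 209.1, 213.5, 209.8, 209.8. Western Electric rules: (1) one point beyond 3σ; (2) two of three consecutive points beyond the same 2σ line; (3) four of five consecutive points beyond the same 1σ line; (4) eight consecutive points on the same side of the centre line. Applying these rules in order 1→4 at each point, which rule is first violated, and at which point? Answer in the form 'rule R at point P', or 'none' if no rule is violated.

Zone of each point (C = within 1σ̂, B = 1σ̂–2σ̂, A = 2σ̂–3σ̂, * = beyond 3σ̂; sign = side of CL): 1:-B, 2:+C, 3:+B, 4:+C, 5:+C, 6:+C, 7:+C, 8:+B, 9:+C, 10:+C
Rule 4 (eight consecutive points on the same side of the centre line) is satisfied at point 9.

rule 4 at point 9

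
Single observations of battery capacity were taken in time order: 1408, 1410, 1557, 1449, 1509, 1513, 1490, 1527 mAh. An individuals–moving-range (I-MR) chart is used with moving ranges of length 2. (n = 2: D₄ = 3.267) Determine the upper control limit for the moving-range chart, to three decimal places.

Moving ranges: 2, 147, 108, 60, 4, 23, 37; M̄R̄ = 381.0000 / 7 = 54.4286
UCL_MR = D₄·M̄R̄ = 3.267 × 54.4286 = 177.8181

177.818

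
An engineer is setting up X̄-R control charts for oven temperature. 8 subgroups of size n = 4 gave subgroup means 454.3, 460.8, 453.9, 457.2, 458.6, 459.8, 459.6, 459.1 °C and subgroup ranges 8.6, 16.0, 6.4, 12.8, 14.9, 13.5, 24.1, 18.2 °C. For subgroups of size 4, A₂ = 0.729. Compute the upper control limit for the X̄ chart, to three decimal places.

X̄̄ = (454.3 + 460.8 + 453.9 + 457.2 + 458.6 + 459.8 + 459.6 + 459.1) / 8 = 3663.3000 / 8 = 457.9125
R̄ = (8.6 + 16.0 + 6.4 + 12.8 + 14.9 + 13.5 + 24.1 + 18.2) / 8 = 114.5000 / 8 = 14.3125
UCL = X̄̄ + A₂·R̄ = 457.9125 + 0.729 × 14.3125 = 468.3463

468.346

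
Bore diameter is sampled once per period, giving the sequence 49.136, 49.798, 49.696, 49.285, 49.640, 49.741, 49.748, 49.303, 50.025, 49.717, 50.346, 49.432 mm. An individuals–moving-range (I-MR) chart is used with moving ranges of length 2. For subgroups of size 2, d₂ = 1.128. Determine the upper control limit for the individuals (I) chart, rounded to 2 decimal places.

50.78

X̄ = (49.136 + 49.798 + 49.696 + 49.285 + 49.640 + 49.741 + 49.748 + 49.303 + 50.025 + 49.717 + 50.346 + 49.432) / 12 = 49.6556
Moving ranges: 0.662, 0.102, 0.411, 0.355, 0.101, 0.007, 0.445, 0.722, 0.308, 0.629, 0.914; M̄R̄ = 4.6560 / 11 = 0.4233
UCL = X̄ + 3·M̄R̄/d₂ = 49.6556 + 3 × 0.4233 / 1.128 = 50.7813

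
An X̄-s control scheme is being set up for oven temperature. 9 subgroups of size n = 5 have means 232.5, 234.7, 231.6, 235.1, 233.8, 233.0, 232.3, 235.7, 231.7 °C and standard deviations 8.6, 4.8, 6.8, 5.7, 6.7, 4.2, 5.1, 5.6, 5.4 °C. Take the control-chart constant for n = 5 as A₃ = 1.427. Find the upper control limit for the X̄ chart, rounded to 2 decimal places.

241.77

X̄̄ = (232.5 + 234.7 + 231.6 + 235.1 + 233.8 + 233.0 + 232.3 + 235.7 + 231.7) / 9 = 233.3778
s̄ = (8.6 + 4.8 + 6.8 + 5.7 + 6.7 + 4.2 + 5.1 + 5.6 + 5.4) / 9 = 5.8778
UCL = X̄̄ + A₃·s̄ = 233.3778 + 1.427 × 5.8778 = 241.7654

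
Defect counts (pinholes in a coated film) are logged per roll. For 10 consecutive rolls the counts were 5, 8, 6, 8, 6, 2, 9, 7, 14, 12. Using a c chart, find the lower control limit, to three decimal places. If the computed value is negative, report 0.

0.000

c̄ = (5 + 8 + 6 + 8 + 6 + 2 + 9 + 7 + 14 + 12) / 10 = 77 / 10 = 7.7000
LCL = c̄ − 3√c̄ = 7.7000 − 3 × 2.7749 = -0.6247 → 0 (cannot be negative)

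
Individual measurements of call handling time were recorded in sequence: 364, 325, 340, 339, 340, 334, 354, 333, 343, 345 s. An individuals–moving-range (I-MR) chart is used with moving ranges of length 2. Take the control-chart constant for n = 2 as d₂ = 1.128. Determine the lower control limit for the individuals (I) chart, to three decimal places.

X̄ = (364 + 325 + 340 + 339 + 340 + 334 + 354 + 333 + 343 + 345) / 10 = 341.7000
Moving ranges: 39, 15, 1, 1, 6, 20, 21, 10, 2; M̄R̄ = 115.0000 / 9 = 12.7778
LCL = X̄ − 3·M̄R̄/d₂ = 341.7000 − 3 × 12.7778 / 1.128 = 307.7165

307.717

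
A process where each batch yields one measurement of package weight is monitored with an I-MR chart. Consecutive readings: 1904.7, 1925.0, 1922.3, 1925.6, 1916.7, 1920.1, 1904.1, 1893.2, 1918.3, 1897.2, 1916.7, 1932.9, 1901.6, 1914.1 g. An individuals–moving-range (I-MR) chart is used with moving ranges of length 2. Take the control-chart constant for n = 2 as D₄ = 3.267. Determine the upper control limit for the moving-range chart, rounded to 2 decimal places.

48.05

Moving ranges: 20.3, 2.7, 3.3, 8.9, 3.4, 16.0, 10.9, 25.1, 21.1, 19.5, 16.2, 31.3, 12.5; M̄R̄ = 191.2000 / 13 = 14.7077
UCL_MR = D₄·M̄R̄ = 3.267 × 14.7077 = 48.0500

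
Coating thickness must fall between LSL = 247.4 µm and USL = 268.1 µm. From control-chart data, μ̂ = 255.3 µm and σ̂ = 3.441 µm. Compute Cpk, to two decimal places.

Cpu = (USL − μ̂) / (3σ̂) = (268.1 − 255.3) / (3 × 3.441) = 1.2399; Cpl = (μ̂ − LSL) / (3σ̂) = (255.3 − 247.4) / (3 × 3.441) = 0.7653; Cpk = min(Cpu, Cpl) = 0.7653

0.77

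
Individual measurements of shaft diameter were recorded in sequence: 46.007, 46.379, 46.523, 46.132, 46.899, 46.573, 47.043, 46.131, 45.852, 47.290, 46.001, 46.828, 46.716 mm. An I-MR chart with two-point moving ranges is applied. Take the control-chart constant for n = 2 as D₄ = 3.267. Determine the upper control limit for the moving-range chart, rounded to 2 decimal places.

Moving ranges: 0.372, 0.144, 0.391, 0.767, 0.326, 0.470, 0.912, 0.279, 1.438, 1.289, 0.827, 0.112; M̄R̄ = 7.3270 / 12 = 0.6106
UCL_MR = D₄·M̄R̄ = 3.267 × 0.6106 = 1.9948

1.99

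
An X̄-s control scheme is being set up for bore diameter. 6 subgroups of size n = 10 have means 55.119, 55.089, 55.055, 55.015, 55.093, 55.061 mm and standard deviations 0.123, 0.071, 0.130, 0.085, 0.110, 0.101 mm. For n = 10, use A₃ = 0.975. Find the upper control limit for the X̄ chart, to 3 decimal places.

X̄̄ = (55.119 + 55.089 + 55.055 + 55.015 + 55.093 + 55.061) / 6 = 55.0720
s̄ = (0.123 + 0.071 + 0.130 + 0.085 + 0.110 + 0.101) / 6 = 0.1033
UCL = X̄̄ + A₃·s̄ = 55.0720 + 0.975 × 0.1033 = 55.1728

55.173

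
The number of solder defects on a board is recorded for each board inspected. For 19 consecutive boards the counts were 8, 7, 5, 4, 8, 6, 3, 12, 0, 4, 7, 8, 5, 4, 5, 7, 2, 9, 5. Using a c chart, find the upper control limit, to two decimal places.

12.92

c̄ = (8 + 7 + 5 + 4 + 8 + 6 + 3 + 12 + 0 + 4 + 7 + 8 + 5 + 4 + 5 + 7 + 2 + 9 + 5) / 19 = 109 / 19 = 5.7368
UCL = c̄ + 3√c̄ = 5.7368 + 3 × √5.7368 = 5.7368 + 3 × 2.3952 = 12.9224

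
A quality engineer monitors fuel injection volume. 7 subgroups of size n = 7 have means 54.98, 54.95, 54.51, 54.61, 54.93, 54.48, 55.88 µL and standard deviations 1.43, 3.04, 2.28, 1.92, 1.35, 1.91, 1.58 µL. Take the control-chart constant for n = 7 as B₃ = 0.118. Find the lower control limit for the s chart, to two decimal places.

0.23

s̄ = (1.43 + 3.04 + 2.28 + 1.92 + 1.35 + 1.91 + 1.58) / 7 = 1.9300
LCL_s = B₃·s̄ = 0.118 × 1.9300 = 0.2277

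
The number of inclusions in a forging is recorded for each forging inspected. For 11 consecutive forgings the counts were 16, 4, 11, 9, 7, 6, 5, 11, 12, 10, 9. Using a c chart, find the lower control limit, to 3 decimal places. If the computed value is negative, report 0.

c̄ = (16 + 4 + 11 + 9 + 7 + 6 + 5 + 11 + 12 + 10 + 9) / 11 = 100 / 11 = 9.0909
LCL = c̄ − 3√c̄ = 9.0909 − 3 × 3.0151 = 0.0456

0.046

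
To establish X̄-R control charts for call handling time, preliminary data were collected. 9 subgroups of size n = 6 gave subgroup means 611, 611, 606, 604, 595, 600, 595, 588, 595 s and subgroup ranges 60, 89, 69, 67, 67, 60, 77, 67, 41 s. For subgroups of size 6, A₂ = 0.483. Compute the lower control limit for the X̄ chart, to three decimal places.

X̄̄ = (611 + 611 + 606 + 604 + 595 + 600 + 595 + 588 + 595) / 9 = 5405.0000 / 9 = 600.5556
R̄ = (60 + 89 + 69 + 67 + 67 + 60 + 77 + 67 + 41) / 9 = 597.0000 / 9 = 66.3333
LCL = X̄̄ − A₂·R̄ = 600.5556 − 0.483 × 66.3333 = 568.5166

568.517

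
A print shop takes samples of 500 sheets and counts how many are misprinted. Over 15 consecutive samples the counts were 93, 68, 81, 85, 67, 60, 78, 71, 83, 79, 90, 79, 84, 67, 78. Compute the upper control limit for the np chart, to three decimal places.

p̄ = Σdᵢ / (k·n) = 1163 / (15 × 500) = 0.15507
UCL = np̄ + 3·√(np̄(1−p̄)) = 77.5333 + 3 × √(77.5333×0.84493) = 77.5333 + 3 × 8.0939 = 101.8149

101.815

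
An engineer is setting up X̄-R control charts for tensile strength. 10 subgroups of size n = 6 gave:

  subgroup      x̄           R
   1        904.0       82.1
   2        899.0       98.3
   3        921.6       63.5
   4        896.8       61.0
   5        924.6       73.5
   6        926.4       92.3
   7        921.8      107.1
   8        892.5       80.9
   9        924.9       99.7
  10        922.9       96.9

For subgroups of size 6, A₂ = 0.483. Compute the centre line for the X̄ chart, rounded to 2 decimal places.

X̄̄ = (904.0 + 899.0 + 921.6 + 896.8 + 924.6 + 926.4 + 921.8 + 892.5 + 924.9 + 922.9) / 10 = 9134.5000 / 10 = 913.4500
CL = X̄̄ = 913.4500

913.45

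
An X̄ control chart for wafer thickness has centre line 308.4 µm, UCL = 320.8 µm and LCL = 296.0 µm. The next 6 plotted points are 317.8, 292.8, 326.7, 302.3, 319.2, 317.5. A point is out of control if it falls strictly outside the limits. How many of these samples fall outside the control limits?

Compare each point to [296.0, 320.8]: sample 2 = 292.8 < LCL; sample 3 = 326.7 > UCL.

2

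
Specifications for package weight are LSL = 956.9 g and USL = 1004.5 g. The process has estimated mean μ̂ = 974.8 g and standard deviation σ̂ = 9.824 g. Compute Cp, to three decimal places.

Cp = (USL − LSL) / (6σ̂) = (1004.5 − 956.9) / (6 × 9.824) = 47.6000 / 58.9440 = 0.8075

0.808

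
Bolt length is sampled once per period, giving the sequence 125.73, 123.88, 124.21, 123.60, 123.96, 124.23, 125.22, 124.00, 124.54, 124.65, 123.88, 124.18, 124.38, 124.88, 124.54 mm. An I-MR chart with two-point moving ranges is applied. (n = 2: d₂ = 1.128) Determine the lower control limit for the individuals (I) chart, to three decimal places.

X̄ = (125.73 + 123.88 + 124.21 + 123.60 + 123.96 + 124.23 + 125.22 + 124.00 + 124.54 + 124.65 + 123.88 + 124.18 + 124.38 + 124.88 + 124.54) / 15 = 124.3920
Moving ranges: 1.85, 0.33, 0.61, 0.36, 0.27, 0.99, 1.22, 0.54, 0.11, 0.77, 0.30, 0.20, 0.50, 0.34; M̄R̄ = 8.3900 / 14 = 0.5993
LCL = X̄ − 3·M̄R̄/d₂ = 124.3920 − 3 × 0.5993 / 1.128 = 122.7982

122.798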